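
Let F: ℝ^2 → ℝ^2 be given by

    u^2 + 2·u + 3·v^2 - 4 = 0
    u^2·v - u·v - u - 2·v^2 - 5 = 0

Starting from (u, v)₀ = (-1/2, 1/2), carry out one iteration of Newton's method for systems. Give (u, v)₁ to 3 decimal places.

(-4.474, 3.158)

At (-1/2, 1/2): F = (-4.000, -4.625).
Jacobian J = [[2·u + 2, 6·v], [2·u·v - v - 1, u^2 - u - 4·v]].
At the point, J = [[1.000, 3.000], [-2.000, -1.250]] (det J = 4.750).
Solving J·Δ = −F gives Δ = (-3.974, 2.658).
Then the next iterate is (u, v)₁ = (-4.474, 3.158).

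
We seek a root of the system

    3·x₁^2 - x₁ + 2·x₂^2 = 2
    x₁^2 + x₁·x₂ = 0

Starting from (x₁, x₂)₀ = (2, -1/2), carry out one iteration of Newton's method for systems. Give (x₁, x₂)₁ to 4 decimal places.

(1.2069, -0.6121)

At (2, -1/2): F = (8.5000, 3.0000).
Jacobian J = [[6·x₁ - 1, 4·x₂], [2·x₁ + x₂, x₁]].
At the point, J = [[11.0000, -2.0000], [3.5000, 2.0000]] (det J = 29.0000).
Solving J·Δ = −F gives Δ = (-0.7931, -0.1121).
Then the next iterate is (x₁, x₂)₁ = (1.2069, -0.6121).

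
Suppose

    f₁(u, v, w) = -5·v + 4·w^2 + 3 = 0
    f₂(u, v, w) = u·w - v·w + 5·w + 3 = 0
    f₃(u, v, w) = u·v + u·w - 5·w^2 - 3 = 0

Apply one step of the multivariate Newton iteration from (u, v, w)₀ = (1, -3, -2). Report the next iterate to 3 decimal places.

(2.336, -1.212, -0.434)

At (1, -3, -2): F = (34.000, -15.000, -28.000).
Jacobian J = [[0, -5, 8·w], [w, -w, u - v + 5], [v + w, u, u - 10·w]].
At the point, J = [[0.000, -5.000, -16.000], [-2.000, 2.000, 9.000], [-5.000, 1.000, 21.000]] (det J = -113.000).
Solving J·Δ = −F gives Δ = (1.336, 1.788, 1.566).
Then the next iterate is (u, v, w)₁ = (2.336, -1.212, -0.434).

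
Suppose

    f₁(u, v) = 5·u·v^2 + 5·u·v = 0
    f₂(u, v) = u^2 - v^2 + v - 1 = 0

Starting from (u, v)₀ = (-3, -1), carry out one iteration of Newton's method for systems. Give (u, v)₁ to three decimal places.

At (-3, -1): F = (0.000, 6.000).
Jacobian J = [[5·v^2 + 5·v, 10·u·v + 5·u], [2·u, -2·v + 1]].
At the point, J = [[0.000, 15.000], [-6.000, 3.000]] (det J = 90.000).
Solving J·Δ = −F gives Δ = (1.000, 0.000).
Then the next iterate is (u, v)₁ = (-2.000, -1.000).

(-2.000, -1.000)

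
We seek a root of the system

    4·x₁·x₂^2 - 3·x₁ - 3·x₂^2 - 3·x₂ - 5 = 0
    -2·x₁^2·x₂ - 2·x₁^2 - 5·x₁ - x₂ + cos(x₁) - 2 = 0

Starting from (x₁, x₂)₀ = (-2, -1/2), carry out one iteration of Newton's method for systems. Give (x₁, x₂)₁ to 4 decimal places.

(-0.3754, -0.0626)

At (-2, -1/2): F = (-0.2500, 4.083853).
Jacobian J = [[4·x₂^2 - 3, 8·x₁·x₂ - 6·x₂ - 3], [-4·x₁·x₂ - 4·x₁ - sin(x₁) - 5, -2·x₁^2 - 1]].
At the point, J = [[-2.0000, 8.0000], [-0.090703, -9.0000]] (det J = 18.725621).
Solving J·Δ = −F gives Δ = (1.6246, 0.4374).
Then the next iterate is (x₁, x₂)₁ = (-0.3754, -0.0626).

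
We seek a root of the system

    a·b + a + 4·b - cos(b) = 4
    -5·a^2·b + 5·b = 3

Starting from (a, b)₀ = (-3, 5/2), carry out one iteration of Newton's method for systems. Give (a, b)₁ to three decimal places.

(-1.797, 2.180)

At (-3, 5/2): F = (-3.69886, -103.000).
Jacobian J = [[b + 1, a + sin(b) + 4], [-10·a·b, -5·a^2 + 5]].
At the point, J = [[3.500, 1.59847], [75.000, -40.000]] (det J = -259.88541).
Solving J·Δ = −F gives Δ = (1.203, -0.320).
Then the next iterate is (a, b)₁ = (-1.797, 2.180).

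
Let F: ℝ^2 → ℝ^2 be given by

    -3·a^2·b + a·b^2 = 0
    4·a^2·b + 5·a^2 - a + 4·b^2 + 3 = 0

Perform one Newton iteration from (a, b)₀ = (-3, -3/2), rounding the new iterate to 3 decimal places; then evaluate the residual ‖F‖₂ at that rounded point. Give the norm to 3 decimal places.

At (-3, -3/2): F = (33.750, 6.000).
Jacobian J = [[-6·a·b + b^2, -3·a^2 + 2·a·b], [8·a·b + 10·a - 1, 4·a^2 + 8·b]].
At the point, J = [[-24.750, -18.000], [5.000, 24.000]] (det J = -504.000).
Solving J·Δ = −F gives Δ = (1.821, -0.629).
Then the next iterate is (a, b)₁ = (-1.179, -2.129).
Re-evaluating at (-1.179, -2.129): F = (3.53421, 17.42218), so ‖F‖₂ = 17.777.

17.777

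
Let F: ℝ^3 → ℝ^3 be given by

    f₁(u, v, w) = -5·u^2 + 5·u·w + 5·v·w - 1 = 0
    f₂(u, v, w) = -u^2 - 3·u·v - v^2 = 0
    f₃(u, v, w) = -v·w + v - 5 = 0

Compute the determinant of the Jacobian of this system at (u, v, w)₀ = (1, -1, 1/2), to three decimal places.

J = [[-10·u + 5·w, 5·w, 5·u + 5·v], [-2·u - 3·v, -3·u - 2·v, 0], [0, -w + 1, -v]].
At the point, J = [[-7.500, 2.500, 0.000], [1.000, -1.000, 0.000], [0.000, 0.500, 1.000]].
det J = 5.000.

5.000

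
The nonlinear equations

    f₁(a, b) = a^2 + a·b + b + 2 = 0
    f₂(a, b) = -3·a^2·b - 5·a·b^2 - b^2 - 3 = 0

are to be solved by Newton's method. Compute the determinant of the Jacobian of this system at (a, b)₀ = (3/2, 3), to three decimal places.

-166.500

J = [[2·a + b, a + 1], [-6·a·b - 5·b^2, -3·a^2 - 10·a·b - 2·b]].
At the point, J = [[6.000, 2.500], [-72.000, -57.750]].
det J = -166.500.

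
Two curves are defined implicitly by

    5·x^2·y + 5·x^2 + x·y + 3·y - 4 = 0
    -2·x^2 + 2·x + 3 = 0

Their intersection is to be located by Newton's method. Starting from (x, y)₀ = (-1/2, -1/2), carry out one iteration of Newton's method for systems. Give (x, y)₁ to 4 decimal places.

(-0.8750, 0.4333)

At (-1/2, -1/2): F = (-4.6250, 1.5000).
Jacobian J = [[10·x·y + 10·x + y, 5·x^2 + x + 3], [-4·x + 2, 0]].
At the point, J = [[-3.0000, 3.7500], [4.0000, 0.0000]] (det J = -15.0000).
Solving J·Δ = −F gives Δ = (-0.3750, 0.9333).
Then the next iterate is (x, y)₁ = (-0.8750, 0.4333).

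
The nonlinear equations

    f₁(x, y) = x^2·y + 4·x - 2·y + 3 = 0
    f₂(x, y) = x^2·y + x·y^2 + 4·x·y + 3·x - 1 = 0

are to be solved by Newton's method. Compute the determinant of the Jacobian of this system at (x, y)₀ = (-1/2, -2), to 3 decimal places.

J = [[2·x·y + 4, x^2 - 2], [2·x·y + y^2 + 4·y + 3, x^2 + 2·x·y + 4·x]].
At the point, J = [[6.000, -1.750], [1.000, 0.250]].
det J = 3.250.

3.250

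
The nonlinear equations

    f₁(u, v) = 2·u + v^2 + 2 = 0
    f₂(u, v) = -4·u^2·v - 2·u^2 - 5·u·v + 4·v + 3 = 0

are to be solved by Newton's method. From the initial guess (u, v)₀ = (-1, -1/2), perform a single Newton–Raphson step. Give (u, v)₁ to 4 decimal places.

(-0.9800, -0.2100)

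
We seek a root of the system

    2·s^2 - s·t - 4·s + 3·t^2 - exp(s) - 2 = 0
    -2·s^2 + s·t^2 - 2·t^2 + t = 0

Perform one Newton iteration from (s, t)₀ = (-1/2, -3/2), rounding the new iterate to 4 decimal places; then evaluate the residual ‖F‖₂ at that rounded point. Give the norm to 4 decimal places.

At (-1/2, -3/2): F = (5.893469, -7.6250).
Jacobian J = [[4·s - t - exp(s) - 4, -s + 6·t], [-4·s + t^2, 2·s·t - 4·t + 1]].
At the point, J = [[-5.106531, -8.5000], [4.2500, 8.5000]] (det J = -7.280511).
Solving J·Δ = −F gives Δ = (-2.0216, 1.9078).
Then the next iterate is (s, t)₁ = (-2.5216, 0.4078).
Re-evaluating at (-2.5216, 0.4078): F = (22.250213, -13.061079), so ‖F‖₂ = 25.8005.

25.8005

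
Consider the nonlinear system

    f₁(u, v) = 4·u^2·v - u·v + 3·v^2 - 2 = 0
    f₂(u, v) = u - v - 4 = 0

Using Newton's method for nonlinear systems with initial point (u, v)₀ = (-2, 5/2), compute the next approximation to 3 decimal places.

(-25.026, -29.026)

At (-2, 5/2): F = (61.750, -8.500).
Jacobian J = [[8·u·v - v, 4·u^2 - u + 6·v], [1, -1]].
At the point, J = [[-42.500, 33.000], [1.000, -1.000]] (det J = 9.500).
Solving J·Δ = −F gives Δ = (-23.026, -31.526).
Then the next iterate is (u, v)₁ = (-25.026, -29.026).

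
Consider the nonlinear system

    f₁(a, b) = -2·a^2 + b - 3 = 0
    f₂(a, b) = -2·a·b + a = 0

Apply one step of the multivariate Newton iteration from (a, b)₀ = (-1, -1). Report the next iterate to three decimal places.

(0.800, -2.200)

At (-1, -1): F = (-6.000, -3.000).
Jacobian J = [[-4·a, 1], [-2·b + 1, -2·a]].
At the point, J = [[4.000, 1.000], [3.000, 2.000]] (det J = 5.000).
Solving J·Δ = −F gives Δ = (1.800, -1.200).
Then the next iterate is (a, b)₁ = (0.800, -2.200).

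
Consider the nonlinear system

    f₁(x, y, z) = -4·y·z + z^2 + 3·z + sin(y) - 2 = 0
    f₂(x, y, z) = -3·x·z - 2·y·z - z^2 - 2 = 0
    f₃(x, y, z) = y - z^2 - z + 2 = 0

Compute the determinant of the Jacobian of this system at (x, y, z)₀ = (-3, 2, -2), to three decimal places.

-190.509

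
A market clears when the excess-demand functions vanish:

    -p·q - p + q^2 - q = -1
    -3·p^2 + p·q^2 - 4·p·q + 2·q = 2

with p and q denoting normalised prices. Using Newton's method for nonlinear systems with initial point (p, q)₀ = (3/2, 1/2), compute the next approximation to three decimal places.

(0.545, 0.455)

At (3/2, 1/2): F = (-1.500, -10.375).
Jacobian J = [[-q - 1, -p + 2·q - 1], [-6·p + q^2 - 4·q, 2·p·q - 4·p + 2]].
At the point, J = [[-1.500, -1.500], [-10.750, -2.500]] (det J = -12.375).
Solving J·Δ = −F gives Δ = (-0.955, -0.045).
Then the next iterate is (p, q)₁ = (0.545, 0.455).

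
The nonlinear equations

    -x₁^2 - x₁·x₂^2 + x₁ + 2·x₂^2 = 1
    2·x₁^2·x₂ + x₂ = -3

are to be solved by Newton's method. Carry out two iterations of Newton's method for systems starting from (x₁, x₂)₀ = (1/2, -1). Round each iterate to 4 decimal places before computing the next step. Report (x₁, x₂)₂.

At (1/2, -1): F = (0.7500, 1.5000).
Jacobian J = [[-2·x₁ - x₂^2 + 1, -2·x₁·x₂ + 4·x₂], [4·x₁·x₂, 2·x₁^2 + 1]].
At the point, J = [[-1.0000, -3.0000], [-2.0000, 1.5000]] (det J = -7.5000).
Solving J·Δ = −F gives Δ = (0.7500, 0.0000).
Then the next iterate is (x₁, x₂)₁ = (1.2500, -1.0000).
Round to (1.2500, -1.0000) and repeat: F = (-0.5625, -1.1250), J = [[-2.5000, -1.5000], [-5.0000, 4.1250]].
Δ = (-0.2250, 0.0000), so (x₁, x₂)₂ = (1.0250, -1.0000).

(1.0250, -1.0000)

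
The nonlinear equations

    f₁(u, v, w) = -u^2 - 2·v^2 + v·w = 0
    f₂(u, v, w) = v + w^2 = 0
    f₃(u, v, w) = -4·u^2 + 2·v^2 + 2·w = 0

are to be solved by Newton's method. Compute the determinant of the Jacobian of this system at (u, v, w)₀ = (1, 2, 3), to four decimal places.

348.0000

J = [[-2·u, -4·v + w, v], [0, 1, 2·w], [-8·u, 4·v, 2]].
At the point, J = [[-2.0000, -5.0000, 2.0000], [0.0000, 1.0000, 6.0000], [-8.0000, 8.0000, 2.0000]].
det J = 348.0000.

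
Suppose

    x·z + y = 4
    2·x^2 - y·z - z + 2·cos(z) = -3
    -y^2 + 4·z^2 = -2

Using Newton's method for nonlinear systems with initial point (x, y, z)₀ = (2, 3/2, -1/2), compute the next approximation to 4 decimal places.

At (2, 3/2, -1/2): F = (-3.5000, 14.005165, 0.7500).
Jacobian J = [[z, 1, x], [4·x, -z, -y - 2·sin(z) - 1], [0, -2·y, 8·z]].
At the point, J = [[-0.5000, 1.0000, 2.0000], [8.0000, 0.5000, -1.541149], [0.0000, -3.0000, -4.0000]] (det J = -12.688277).
Solving J·Δ = −F gives Δ = (-0.5307, -5.7193, 4.4769).
Then the next iterate is (x, y, z)₁ = (1.4693, -4.2193, 3.9769).

(1.4693, -4.2193, 3.9769)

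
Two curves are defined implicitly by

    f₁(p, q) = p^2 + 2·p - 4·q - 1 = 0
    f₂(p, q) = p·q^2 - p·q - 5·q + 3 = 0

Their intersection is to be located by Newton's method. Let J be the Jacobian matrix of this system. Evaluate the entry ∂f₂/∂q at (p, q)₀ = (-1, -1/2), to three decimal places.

∂f₂/∂q = 2·p·q - p - 5.
At (-1, -1/2) this is -3.000.

-3.000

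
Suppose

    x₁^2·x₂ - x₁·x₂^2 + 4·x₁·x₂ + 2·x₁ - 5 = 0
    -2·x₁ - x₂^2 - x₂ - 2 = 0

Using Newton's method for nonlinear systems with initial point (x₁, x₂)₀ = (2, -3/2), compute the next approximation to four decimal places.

At (2, -3/2): F = (-23.5000, -6.7500).
Jacobian J = [[2·x₁·x₂ - x₂^2 + 4·x₂ + 2, x₁^2 - 2·x₁·x₂ + 4·x₁], [-2, -2·x₂ - 1]].
At the point, J = [[-12.2500, 18.0000], [-2.0000, 2.0000]] (det J = 11.5000).
Solving J·Δ = −F gives Δ = (-6.4783, -3.1033).
Then the next iterate is (x₁, x₂)₁ = (-4.4783, -4.6033).

(-4.4783, -4.6033)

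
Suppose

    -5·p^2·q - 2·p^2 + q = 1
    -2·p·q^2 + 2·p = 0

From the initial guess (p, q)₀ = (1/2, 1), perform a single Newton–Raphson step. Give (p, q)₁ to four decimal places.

(0.2500, 1.0000)

At (1/2, 1): F = (-1.7500, 0.0000).
Jacobian J = [[-10·p·q - 4·p, -5·p^2 + 1], [-2·q^2 + 2, -4·p·q]].
At the point, J = [[-7.0000, -0.2500], [0.0000, -2.0000]] (det J = 14.0000).
Solving J·Δ = −F gives Δ = (-0.2500, 0.0000).
Then the next iterate is (p, q)₁ = (0.2500, 1.0000).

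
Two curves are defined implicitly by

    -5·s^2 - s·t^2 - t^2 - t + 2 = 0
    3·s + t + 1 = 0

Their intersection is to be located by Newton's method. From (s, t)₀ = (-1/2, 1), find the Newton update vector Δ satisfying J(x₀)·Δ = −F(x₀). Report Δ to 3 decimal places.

(-0.025, -0.425)

At (-1/2, 1): F = (-0.750, 0.500).
Jacobian J = [[-10·s - t^2, -2·s·t - 2·t - 1], [3, 1]].
At the point, J = [[4.000, -2.000], [3.000, 1.000]] (det J = 10.000).
Solving J·Δ = −F gives Δ = (-0.025, -0.425).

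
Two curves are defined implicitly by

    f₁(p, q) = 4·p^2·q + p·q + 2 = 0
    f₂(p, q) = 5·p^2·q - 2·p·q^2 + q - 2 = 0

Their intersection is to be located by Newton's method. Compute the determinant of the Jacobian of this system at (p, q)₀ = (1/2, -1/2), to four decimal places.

J = [[8·p·q + q, 4·p^2 + p], [10·p·q - 2·q^2, 5·p^2 - 4·p·q + 1]].
At the point, J = [[-2.5000, 1.5000], [-3.0000, 3.2500]].
det J = -3.6250.

-3.6250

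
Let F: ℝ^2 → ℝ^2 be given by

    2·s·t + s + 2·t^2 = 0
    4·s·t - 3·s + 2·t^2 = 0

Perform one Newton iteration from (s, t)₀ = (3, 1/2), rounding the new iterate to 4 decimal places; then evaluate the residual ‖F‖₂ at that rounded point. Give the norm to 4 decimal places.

0.5791

At (3, 1/2): F = (6.5000, -2.5000).
Jacobian J = [[2·t + 1, 2·s + 4·t], [4·t - 3, 4·s + 4·t]].
At the point, J = [[2.0000, 8.0000], [-1.0000, 14.0000]] (det J = 36.0000).
Solving J·Δ = −F gives Δ = (-3.0833, -0.0417).
Then the next iterate is (s, t)₁ = (-0.0833, 0.4583).
Re-evaluating at (-0.0833, 0.4583): F = (0.260425, 0.517272), so ‖F‖₂ = 0.5791.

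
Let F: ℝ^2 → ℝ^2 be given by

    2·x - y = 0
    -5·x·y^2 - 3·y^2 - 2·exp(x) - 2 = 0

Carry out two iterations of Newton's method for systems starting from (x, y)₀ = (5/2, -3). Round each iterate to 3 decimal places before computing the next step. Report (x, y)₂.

At (5/2, -3): F = (8.000, -165.86499).
Jacobian J = [[2, -1], [-5·y^2 - 2·exp(x), -10·x·y - 6·y]].
At the point, J = [[2.000, -1.000], [-69.36499, 93.000]] (det J = 116.63501).
Solving J·Δ = −F gives Δ = (-4.957, -1.914).
Then the next iterate is (x, y)₁ = (-2.457, -4.914).
Round to (-2.457, -4.914) and repeat: F = (0.000, 222.03719), J = [[2.000, -1.000], [-120.90836, -91.25298]].
Δ = (0.732, 1.464), so (x, y)₂ = (-1.725, -3.450).

(-1.725, -3.450)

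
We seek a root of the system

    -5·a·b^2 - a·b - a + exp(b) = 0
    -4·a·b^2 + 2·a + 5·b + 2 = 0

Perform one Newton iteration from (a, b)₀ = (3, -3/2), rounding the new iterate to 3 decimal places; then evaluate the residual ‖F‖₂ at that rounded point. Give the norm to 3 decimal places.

12.153

At (3, -3/2): F = (-32.02687, -26.500).
Jacobian J = [[-5·b^2 - b - 1, -10·a·b - a + exp(b)], [-4·b^2 + 2, -8·a·b + 5]].
At the point, J = [[-10.750, 42.22313], [-7.000, 41.000]] (det J = -145.18809).
Solving J·Δ = −F gives Δ = (-1.337, 0.418).
Then the next iterate is (a, b)₁ = (1.663, -1.082).
Re-evaluating at (1.663, -1.082): F = (-9.25929, -7.87166), so ‖F‖₂ = 12.153.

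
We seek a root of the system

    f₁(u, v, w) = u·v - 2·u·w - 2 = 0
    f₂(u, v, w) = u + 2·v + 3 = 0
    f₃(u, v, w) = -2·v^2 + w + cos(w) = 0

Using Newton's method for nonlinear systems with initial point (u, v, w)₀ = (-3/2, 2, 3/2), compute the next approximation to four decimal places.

(-5.3917, 1.1959, -0.0326)

At (-3/2, 2, 3/2): F = (-0.5000, 5.5000, -6.429263).
Jacobian J = [[v - 2·w, u, -2·u], [1, 2, 0], [0, -4·v, -sin(w) + 1]].
At the point, J = [[-1.0000, -1.5000, 3.0000], [1.0000, 2.0000, 0.0000], [0.0000, -8.0000, 0.002505]] (det J = -24.001253).
Solving J·Δ = −F gives Δ = (-3.8917, -0.8041, -1.5326).
Then the next iterate is (u, v, w)₁ = (-5.3917, 1.1959, -0.0326).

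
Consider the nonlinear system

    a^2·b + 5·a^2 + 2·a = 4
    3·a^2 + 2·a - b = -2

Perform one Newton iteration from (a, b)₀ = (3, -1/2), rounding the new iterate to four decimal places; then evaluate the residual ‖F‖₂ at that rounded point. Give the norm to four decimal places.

11.4945

At (3, -1/2): F = (42.5000, 35.5000).
Jacobian J = [[2·a·b + 10·a + 2, a^2], [6·a + 2, -1]].
At the point, J = [[29.0000, 9.0000], [20.0000, -1.0000]] (det J = -209.0000).
Solving J·Δ = −F gives Δ = (-1.7321, 0.8589).
Then the next iterate is (a, b)₁ = (1.2679, 0.3589).
Re-evaluating at (1.2679, 0.3589): F = (7.150609, 8.999611), so ‖F‖₂ = 11.4945.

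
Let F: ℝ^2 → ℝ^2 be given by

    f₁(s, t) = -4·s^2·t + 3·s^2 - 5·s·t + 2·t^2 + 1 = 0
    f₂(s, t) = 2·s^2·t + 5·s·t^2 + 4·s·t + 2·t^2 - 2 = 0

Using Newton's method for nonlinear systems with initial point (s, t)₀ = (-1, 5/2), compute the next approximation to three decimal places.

(-1.108, 0.787)

At (-1, 5/2): F = (19.000, -25.750).
Jacobian J = [[-8·s·t + 6·s - 5·t, -4·s^2 - 5·s + 4·t], [4·s·t + 5·t^2 + 4·t, 2·s^2 + 10·s·t + 4·s + 4·t]].
At the point, J = [[1.500, 11.000], [31.250, -17.000]] (det J = -369.250).
Solving J·Δ = −F gives Δ = (-0.108, -1.713).
Then the next iterate is (s, t)₁ = (-1.108, 0.787).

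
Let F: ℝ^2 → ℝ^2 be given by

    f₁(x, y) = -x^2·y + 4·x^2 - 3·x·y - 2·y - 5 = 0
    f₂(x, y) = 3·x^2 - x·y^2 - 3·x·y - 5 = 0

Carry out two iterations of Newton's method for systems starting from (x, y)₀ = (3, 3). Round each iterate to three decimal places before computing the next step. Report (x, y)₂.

(3.116, 0.140)

At (3, 3): F = (-29.000, -32.000).
Jacobian J = [[-2·x·y + 8·x - 3·y, -x^2 - 3·x - 2], [6·x - y^2 - 3·y, -2·x·y - 3·x]].
At the point, J = [[-3.000, -20.000], [0.000, -27.000]] (det J = 81.000).
Solving J·Δ = −F gives Δ = (-1.765, -1.185).
Then the next iterate is (x, y)₁ = (1.235, 1.815).
Round to (1.235, 1.815) and repeat: F = (-12.02196, -11.21727), J = [[-0.04805, -7.23023], [-1.32923, -8.18805]].
Δ = (1.881, -1.675), so (x, y)₂ = (3.116, 0.140).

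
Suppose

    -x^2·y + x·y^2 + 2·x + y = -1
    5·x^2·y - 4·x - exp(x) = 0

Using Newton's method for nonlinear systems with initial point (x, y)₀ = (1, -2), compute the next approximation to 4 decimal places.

At (1, -2): F = (7.0000, -16.718282).
Jacobian J = [[-2·x·y + y^2 + 2, -x^2 + 2·x·y + 1], [10·x·y - exp(x) - 4, 5·x^2]].
At the point, J = [[10.0000, -4.0000], [-26.718282, 5.0000]] (det J = -56.873127).
Solving J·Δ = −F gives Δ = (-0.5604, 0.3489).
Then the next iterate is (x, y)₁ = (0.4396, -1.6511).

(0.4396, -1.6511)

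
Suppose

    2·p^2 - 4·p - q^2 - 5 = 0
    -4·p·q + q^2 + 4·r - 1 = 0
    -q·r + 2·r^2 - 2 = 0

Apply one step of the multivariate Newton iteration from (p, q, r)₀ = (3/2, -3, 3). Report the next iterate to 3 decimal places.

At (3/2, -3, 3): F = (-15.500, 38.000, 25.000).
Jacobian J = [[4·p - 4, -2·q, 0], [-4·q, -4·p + 2·q, 4], [0, -r, -q + 4·r]].
At the point, J = [[2.000, 6.000, 0.000], [12.000, -12.000, 4.000], [0.000, -3.000, 15.000]] (det J = -1416.000).
Solving J·Δ = −F gives Δ = (-0.153, 2.634, -1.140).
Then the next iterate is (p, q, r)₁ = (1.347, -0.366, 1.860).

(1.347, -0.366, 1.860)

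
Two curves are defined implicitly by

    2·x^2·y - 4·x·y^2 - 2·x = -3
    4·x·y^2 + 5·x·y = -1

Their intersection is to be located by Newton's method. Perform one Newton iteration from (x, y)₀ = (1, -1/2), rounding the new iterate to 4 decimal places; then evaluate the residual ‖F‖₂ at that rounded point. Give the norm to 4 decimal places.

At (1, -1/2): F = (-1.0000, -0.5000).
Jacobian J = [[4·x·y - 4·y^2 - 2, 2·x^2 - 8·x·y], [4·y^2 + 5·y, 8·x·y + 5·x]].
At the point, J = [[-5.0000, 6.0000], [-1.5000, 1.0000]] (det J = 4.0000).
Solving J·Δ = −F gives Δ = (-0.5000, -0.2500).
Then the next iterate is (x, y)₁ = (0.5000, -0.7500).
Re-evaluating at (0.5000, -0.7500): F = (0.5000, 0.2500), so ‖F‖₂ = 0.5590.

0.5590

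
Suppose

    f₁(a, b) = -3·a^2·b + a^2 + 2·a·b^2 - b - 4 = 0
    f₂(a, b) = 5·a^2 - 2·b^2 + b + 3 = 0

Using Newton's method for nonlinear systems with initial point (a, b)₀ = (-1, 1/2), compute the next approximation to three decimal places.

At (-1, 1/2): F = (-5.500, 8.000).
Jacobian J = [[-6·a·b + 2·a + 2·b^2, -3·a^2 + 4·a·b - 1], [10·a, -4·b + 1]].
At the point, J = [[1.500, -6.000], [-10.000, -1.000]] (det J = -61.500).
Solving J·Δ = −F gives Δ = (0.870, -0.699).
Then the next iterate is (a, b)₁ = (-0.130, -0.199).

(-0.130, -0.199)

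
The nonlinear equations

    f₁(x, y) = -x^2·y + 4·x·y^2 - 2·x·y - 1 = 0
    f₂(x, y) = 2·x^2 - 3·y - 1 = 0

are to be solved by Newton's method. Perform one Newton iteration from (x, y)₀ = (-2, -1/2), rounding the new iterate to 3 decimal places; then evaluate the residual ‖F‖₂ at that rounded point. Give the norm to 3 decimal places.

2.075

At (-2, -1/2): F = (-3.000, 8.500).
Jacobian J = [[-2·x·y + 4·y^2 - 2·y, -x^2 + 8·x·y - 2·x], [4·x, -3]].
At the point, J = [[0.000, 8.000], [-8.000, -3.000]] (det J = 64.000).
Solving J·Δ = −F gives Δ = (0.922, 0.375).
Then the next iterate is (x, y)₁ = (-1.078, -0.125).
Re-evaluating at (-1.078, -0.125): F = (-1.19161, 1.69917), so ‖F‖₂ = 2.075.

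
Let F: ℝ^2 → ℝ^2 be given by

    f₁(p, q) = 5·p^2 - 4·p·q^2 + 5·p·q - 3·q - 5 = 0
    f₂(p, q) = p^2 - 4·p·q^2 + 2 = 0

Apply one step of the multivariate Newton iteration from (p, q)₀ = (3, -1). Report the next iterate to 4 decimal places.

At (3, -1): F = (16.0000, -1.0000).
Jacobian J = [[10·p - 4·q^2 + 5·q, -8·p·q + 5·p - 3], [2·p - 4·q^2, -8·p·q]].
At the point, J = [[21.0000, 36.0000], [2.0000, 24.0000]] (det J = 432.0000).
Solving J·Δ = −F gives Δ = (-0.9722, 0.1227).
Then the next iterate is (p, q)₁ = (2.0278, -0.8773).

(2.0278, -0.8773)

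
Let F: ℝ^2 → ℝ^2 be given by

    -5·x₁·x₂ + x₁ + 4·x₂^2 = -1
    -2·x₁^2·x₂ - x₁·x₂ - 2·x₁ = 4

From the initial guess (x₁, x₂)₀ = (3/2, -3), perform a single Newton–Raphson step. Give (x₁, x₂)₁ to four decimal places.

(1.5388, -1.0438)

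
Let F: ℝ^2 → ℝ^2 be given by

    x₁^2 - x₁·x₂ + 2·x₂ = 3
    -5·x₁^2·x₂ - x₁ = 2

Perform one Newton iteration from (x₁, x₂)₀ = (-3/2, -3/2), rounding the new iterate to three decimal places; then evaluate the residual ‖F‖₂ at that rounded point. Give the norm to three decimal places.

2.588

At (-3/2, -3/2): F = (-6.000, 16.375).
Jacobian J = [[2·x₁ - x₂, -x₁ + 2], [-10·x₁·x₂ - 1, -5·x₁^2]].
At the point, J = [[-1.500, 3.500], [-23.500, -11.250]] (det J = 99.125).
Solving J·Δ = −F gives Δ = (-0.103, 1.670).
Then the next iterate is (x₁, x₂)₁ = (-1.603, 0.170).
Re-evaluating at (-1.603, 0.170): F = (0.18212, -2.58117), so ‖F‖₂ = 2.588.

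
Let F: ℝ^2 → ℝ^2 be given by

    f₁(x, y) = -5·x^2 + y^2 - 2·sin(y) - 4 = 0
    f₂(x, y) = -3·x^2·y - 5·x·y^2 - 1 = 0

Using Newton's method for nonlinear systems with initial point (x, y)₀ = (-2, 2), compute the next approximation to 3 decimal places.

(-0.736, 1.284)

At (-2, 2): F = (-21.81859, 15.000).
Jacobian J = [[-10·x, 2·y - 2·cos(y)], [-6·x·y - 5·y^2, -3·x^2 - 10·x·y]].
At the point, J = [[20.000, 4.83229], [4.000, 28.000]] (det J = 540.67083).
Solving J·Δ = −F gives Δ = (1.264, -0.716).
Then the next iterate is (x, y)₁ = (-0.736, 1.284).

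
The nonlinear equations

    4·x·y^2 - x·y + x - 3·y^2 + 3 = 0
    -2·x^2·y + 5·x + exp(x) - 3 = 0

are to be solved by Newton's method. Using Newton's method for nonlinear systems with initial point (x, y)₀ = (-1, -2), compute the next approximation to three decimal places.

At (-1, -2): F = (-28.000, -3.63212).
Jacobian J = [[4·y^2 - y + 1, 8·x·y - x - 6·y], [-4·x·y + exp(x) + 5, -2·x^2]].
At the point, J = [[19.000, 29.000], [-2.63212, -2.000]] (det J = 38.33150).
Solving J·Δ = −F gives Δ = (-4.209, 3.723).
Then the next iterate is (x, y)₁ = (-5.209, 1.723).

(-5.209, 1.723)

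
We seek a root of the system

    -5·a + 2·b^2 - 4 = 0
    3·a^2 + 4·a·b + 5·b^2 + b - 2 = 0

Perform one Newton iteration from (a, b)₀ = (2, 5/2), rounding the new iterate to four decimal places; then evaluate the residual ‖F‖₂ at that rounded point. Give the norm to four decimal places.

At (2, 5/2): F = (-1.5000, 63.7500).
Jacobian J = [[-5, 4·b], [6·a + 4·b, 4·a + 10·b + 1]].
At the point, J = [[-5.0000, 10.0000], [22.0000, 34.0000]] (det J = -390.0000).
Solving J·Δ = −F gives Δ = (-1.7654, -0.7327).
Then the next iterate is (a, b)₁ = (0.2346, 1.7673).
Re-evaluating at (0.2346, 1.7673): F = (1.073699, 17.207592), so ‖F‖₂ = 17.2411.

17.2411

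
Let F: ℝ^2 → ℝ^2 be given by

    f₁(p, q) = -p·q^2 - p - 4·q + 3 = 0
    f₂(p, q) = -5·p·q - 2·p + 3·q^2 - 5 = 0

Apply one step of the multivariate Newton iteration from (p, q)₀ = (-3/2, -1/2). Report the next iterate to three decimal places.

At (-3/2, -1/2): F = (6.875, -5.000).
Jacobian J = [[-q^2 - 1, -2·p·q - 4], [-5·q - 2, -5·p + 6·q]].
At the point, J = [[-1.250, -5.500], [0.500, 4.500]] (det J = -2.875).
Solving J·Δ = −F gives Δ = (1.196, 0.978).
Then the next iterate is (p, q)₁ = (-0.304, 0.478).

(-0.304, 0.478)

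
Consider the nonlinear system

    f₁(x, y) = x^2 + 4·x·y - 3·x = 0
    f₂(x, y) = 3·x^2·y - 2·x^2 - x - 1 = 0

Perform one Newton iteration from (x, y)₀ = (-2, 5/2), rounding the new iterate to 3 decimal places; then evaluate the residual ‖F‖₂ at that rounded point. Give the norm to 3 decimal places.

At (-2, 5/2): F = (-10.000, 23.000).
Jacobian J = [[2·x + 4·y - 3, 4·x], [6·x·y - 4·x - 1, 3·x^2]].
At the point, J = [[3.000, -8.000], [-23.000, 12.000]] (det J = -148.000).
Solving J·Δ = −F gives Δ = (0.432, -1.088).
Then the next iterate is (x, y)₁ = (-1.568, 1.412).
Re-evaluating at (-1.568, 1.412): F = (-1.69344, 6.06548), so ‖F‖₂ = 6.297.

6.297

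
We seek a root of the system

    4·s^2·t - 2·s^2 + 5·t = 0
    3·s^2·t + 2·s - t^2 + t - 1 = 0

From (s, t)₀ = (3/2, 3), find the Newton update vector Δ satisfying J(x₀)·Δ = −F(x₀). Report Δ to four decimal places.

(-0.4579, -1.6973)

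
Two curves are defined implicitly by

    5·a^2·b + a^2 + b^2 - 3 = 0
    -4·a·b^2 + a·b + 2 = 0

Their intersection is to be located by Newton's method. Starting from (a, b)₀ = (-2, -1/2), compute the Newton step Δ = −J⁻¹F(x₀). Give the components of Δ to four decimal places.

At (-2, -1/2): F = (-8.7500, 5.0000).
Jacobian J = [[10·a·b + 2·a, 5·a^2 + 2·b], [-4·b^2 + b, -8·a·b + a]].
At the point, J = [[6.0000, 19.0000], [-1.5000, -10.0000]] (det J = -31.5000).
Solving J·Δ = −F gives Δ = (-0.2381, 0.5357).

(-0.2381, 0.5357)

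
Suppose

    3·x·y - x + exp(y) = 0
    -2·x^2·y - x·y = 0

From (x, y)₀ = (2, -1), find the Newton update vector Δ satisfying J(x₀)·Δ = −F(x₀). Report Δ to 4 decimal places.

At (2, -1): F = (-7.632121, 10.0000).
Jacobian J = [[3·y - 1, 3·x + exp(y)], [-4·x·y - y, -2·x^2 - x]].
At the point, J = [[-4.0000, 6.367879], [9.0000, -10.0000]] (det J = -17.310915).
Solving J·Δ = −F gives Δ = (0.7303, 1.6573).

(0.7303, 1.6573)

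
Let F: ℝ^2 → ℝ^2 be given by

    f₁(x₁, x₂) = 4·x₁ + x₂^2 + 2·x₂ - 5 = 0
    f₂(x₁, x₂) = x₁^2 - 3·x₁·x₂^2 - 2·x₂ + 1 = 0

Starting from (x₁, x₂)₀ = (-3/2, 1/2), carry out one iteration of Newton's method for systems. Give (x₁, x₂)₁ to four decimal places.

(0.1235, 1.5853)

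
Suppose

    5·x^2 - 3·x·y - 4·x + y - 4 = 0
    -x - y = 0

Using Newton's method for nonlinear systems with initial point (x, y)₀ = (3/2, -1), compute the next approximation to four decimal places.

(1.1286, -1.1286)

At (3/2, -1): F = (4.7500, -0.5000).
Jacobian J = [[10·x - 3·y - 4, -3·x + 1], [-1, -1]].
At the point, J = [[14.0000, -3.5000], [-1.0000, -1.0000]] (det J = -17.5000).
Solving J·Δ = −F gives Δ = (-0.3714, -0.1286).
Then the next iterate is (x, y)₁ = (1.1286, -1.1286).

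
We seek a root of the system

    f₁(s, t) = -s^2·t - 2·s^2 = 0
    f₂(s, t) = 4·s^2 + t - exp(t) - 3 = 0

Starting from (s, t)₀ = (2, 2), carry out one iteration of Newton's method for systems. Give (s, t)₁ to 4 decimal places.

At (2, 2): F = (-16.0000, 7.610944).
Jacobian J = [[-2·s·t - 4·s, -s^2], [8·s, -exp(t) + 1]].
At the point, J = [[-16.0000, -4.0000], [16.0000, -6.389056]] (det J = 166.224898).
Solving J·Δ = −F gives Δ = (-0.7981, -0.8075).
Then the next iterate is (s, t)₁ = (1.2019, 1.1925).

(1.2019, 1.1925)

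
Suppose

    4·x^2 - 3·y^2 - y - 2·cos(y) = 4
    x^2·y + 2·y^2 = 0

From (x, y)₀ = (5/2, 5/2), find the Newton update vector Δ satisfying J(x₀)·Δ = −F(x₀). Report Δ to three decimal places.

(-0.859, -1.070)

At (5/2, 5/2): F = (1.35229, 28.125).
Jacobian J = [[8·x, -6·y + 2·sin(y) - 1], [2·x·y, x^2 + 4·y]].
At the point, J = [[20.000, -14.80306], [12.500, 16.250]] (det J = 510.03820).
Solving J·Δ = −F gives Δ = (-0.859, -1.070).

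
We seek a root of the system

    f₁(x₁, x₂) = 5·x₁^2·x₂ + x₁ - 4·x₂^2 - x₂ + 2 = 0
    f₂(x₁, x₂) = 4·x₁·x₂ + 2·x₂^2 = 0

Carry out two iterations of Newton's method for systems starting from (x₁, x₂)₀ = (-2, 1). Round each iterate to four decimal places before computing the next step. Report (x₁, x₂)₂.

(-2.1190, -0.0986)

At (-2, 1): F = (15.0000, -6.0000).
Jacobian J = [[10·x₁·x₂ + 1, 5·x₁^2 - 8·x₂ - 1], [4·x₂, 4·x₁ + 4·x₂]].
At the point, J = [[-19.0000, 11.0000], [4.0000, -4.0000]] (det J = 32.0000).
Solving J·Δ = −F gives Δ = (-0.1875, -1.6875).
Then the next iterate is (x₁, x₂)₁ = (-2.1875, -0.6875).
Round to (-2.1875, -0.6875) and repeat: F = (-17.839600, 6.960938), J = [[16.039062, 28.425781], [-2.7500, -11.5000]].
Δ = (0.0685, 0.5889), so (x₁, x₂)₂ = (-2.1190, -0.0986).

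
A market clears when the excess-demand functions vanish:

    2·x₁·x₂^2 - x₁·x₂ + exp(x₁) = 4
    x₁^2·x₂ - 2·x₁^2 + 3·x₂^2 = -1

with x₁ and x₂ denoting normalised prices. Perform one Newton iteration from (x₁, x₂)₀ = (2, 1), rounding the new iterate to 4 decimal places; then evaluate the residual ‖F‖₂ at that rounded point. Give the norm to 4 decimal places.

1.2247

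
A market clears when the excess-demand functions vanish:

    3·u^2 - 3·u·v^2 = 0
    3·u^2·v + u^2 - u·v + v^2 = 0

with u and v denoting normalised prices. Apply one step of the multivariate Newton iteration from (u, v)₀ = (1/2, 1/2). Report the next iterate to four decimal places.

(0.2581, 0.3871)

At (1/2, 1/2): F = (0.3750, 0.6250).
Jacobian J = [[6·u - 3·v^2, -6·u·v], [6·u·v + 2·u - v, 3·u^2 - u + 2·v]].
At the point, J = [[2.2500, -1.5000], [2.0000, 1.2500]] (det J = 5.8125).
Solving J·Δ = −F gives Δ = (-0.2419, -0.1129).
Then the next iterate is (u, v)₁ = (0.2581, 0.3871).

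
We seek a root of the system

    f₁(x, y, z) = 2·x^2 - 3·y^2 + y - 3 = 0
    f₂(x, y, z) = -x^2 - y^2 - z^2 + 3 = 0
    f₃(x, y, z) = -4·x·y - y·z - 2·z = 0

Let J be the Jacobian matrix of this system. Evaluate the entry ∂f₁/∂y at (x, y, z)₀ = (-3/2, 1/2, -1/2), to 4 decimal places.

-2.0000

∂f₁/∂y = -6·y + 1.
At (-3/2, 1/2, -1/2) this is -2.0000.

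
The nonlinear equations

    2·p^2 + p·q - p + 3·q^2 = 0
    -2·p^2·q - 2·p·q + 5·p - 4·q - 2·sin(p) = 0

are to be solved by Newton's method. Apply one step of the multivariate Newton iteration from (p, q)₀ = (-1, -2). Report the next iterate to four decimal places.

(-0.7358, -0.8346)

At (-1, -2): F = (17.0000, 4.682942).
Jacobian J = [[4·p + q - 1, p + 6·q], [-4·p·q - 2·q - 2·cos(p) + 5, -2·p^2 - 2·p - 4]].
At the point, J = [[-7.0000, -13.0000], [-0.080605, -4.0000]] (det J = 26.952140).
Solving J·Δ = −F gives Δ = (0.2642, 1.1654).
Then the next iterate is (p, q)₁ = (-0.7358, -0.8346).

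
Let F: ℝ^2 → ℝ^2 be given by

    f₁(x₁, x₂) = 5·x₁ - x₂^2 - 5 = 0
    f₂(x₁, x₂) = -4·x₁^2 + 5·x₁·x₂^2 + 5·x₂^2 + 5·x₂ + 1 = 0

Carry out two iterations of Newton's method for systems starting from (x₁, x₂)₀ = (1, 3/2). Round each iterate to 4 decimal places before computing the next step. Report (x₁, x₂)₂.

At (1, 3/2): F = (-2.2500, 27.0000).
Jacobian J = [[5, -2·x₂], [-8·x₁ + 5·x₂^2, 10·x₁·x₂ + 10·x₂ + 5]].
At the point, J = [[5.0000, -3.0000], [3.2500, 35.0000]] (det J = 184.7500).
Solving J·Δ = −F gives Δ = (-0.0122, -0.7703).
Then the next iterate is (x₁, x₂)₁ = (0.9878, 0.7297).
Round to (0.9878, 0.7297) and repeat: F = (-0.593462, 6.037645), J = [[5.0000, -1.4594], [-5.240090, 19.504977]].
Δ = (0.0308, -0.3013), so (x₁, x₂)₂ = (1.0186, 0.4284).

(1.0186, 0.4284)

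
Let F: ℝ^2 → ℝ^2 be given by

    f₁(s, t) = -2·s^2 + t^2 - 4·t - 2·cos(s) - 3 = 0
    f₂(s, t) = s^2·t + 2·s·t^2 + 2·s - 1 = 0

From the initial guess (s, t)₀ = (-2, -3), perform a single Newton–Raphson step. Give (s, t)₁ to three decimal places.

At (-2, -3): F = (10.83229, -53.000).
Jacobian J = [[-4·s + 2·sin(s), 2·t - 4], [2·s·t + 2·t^2 + 2, s^2 + 4·s·t]].
At the point, J = [[6.18141, -10.000], [32.000, 28.000]] (det J = 493.07934).
Solving J·Δ = −F gives Δ = (0.460, 1.367).
Then the next iterate is (s, t)₁ = (-1.540, -1.633).

(-1.540, -1.633)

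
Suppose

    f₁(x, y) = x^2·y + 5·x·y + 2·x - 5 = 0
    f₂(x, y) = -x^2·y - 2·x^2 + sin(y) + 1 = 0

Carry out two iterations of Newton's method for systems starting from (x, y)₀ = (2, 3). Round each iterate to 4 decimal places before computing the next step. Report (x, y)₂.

(1.0349, 0.6955)

At (2, 3): F = (41.0000, -18.858880).
Jacobian J = [[2·x·y + 5·y + 2, x^2 + 5·x], [-2·x·y - 4·x, -x^2 + cos(y)]].
At the point, J = [[29.0000, 14.0000], [-20.0000, -4.989992]] (det J = 135.290218).
Solving J·Δ = −F gives Δ = (-0.4393, -2.0186).
Then the next iterate is (x, y)₁ = (1.5607, 0.9814).
Round to (1.5607, 0.9814) and repeat: F = (8.170234, -5.430771), J = [[9.970342, 10.239284], [-9.306142, -1.879925]].
Δ = (-0.5258, -0.2859), so (x, y)₂ = (1.0349, 0.6955).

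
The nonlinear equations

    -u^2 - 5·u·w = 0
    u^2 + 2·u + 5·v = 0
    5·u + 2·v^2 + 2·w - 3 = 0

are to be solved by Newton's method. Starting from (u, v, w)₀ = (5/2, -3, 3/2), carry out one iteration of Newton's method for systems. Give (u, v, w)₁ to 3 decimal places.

At (5/2, -3, 3/2): F = (-25.000, -3.750, 30.500).
Jacobian J = [[-2·u - 5·w, 0, -5·u], [2·u + 2, 5, 0], [5, 4·v, 2]].
At the point, J = [[-12.500, 0.000, -12.500], [7.000, 5.000, 0.000], [5.000, -12.000, 2.000]] (det J = 1237.500).
Solving J·Δ = −F gives Δ = (-0.884, 1.987, -1.116).
Then the next iterate is (u, v, w)₁ = (1.616, -1.013, 0.384).

(1.616, -1.013, 0.384)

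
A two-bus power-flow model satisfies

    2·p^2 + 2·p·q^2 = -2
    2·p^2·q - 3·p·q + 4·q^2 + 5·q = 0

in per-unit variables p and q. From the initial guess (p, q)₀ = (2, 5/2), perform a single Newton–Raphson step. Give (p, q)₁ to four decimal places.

(1.6870, 1.0708)

At (2, 5/2): F = (35.0000, 42.5000).
Jacobian J = [[4·p + 2·q^2, 4·p·q], [4·p·q - 3·q, 2·p^2 - 3·p + 8·q + 5]].
At the point, J = [[20.5000, 20.0000], [12.5000, 27.0000]] (det J = 303.5000).
Solving J·Δ = −F gives Δ = (-0.3130, -1.4292).
Then the next iterate is (p, q)₁ = (1.6870, 1.0708).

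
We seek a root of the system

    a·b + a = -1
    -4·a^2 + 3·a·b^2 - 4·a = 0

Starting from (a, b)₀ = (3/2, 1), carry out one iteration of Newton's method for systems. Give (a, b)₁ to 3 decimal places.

At (3/2, 1): F = (4.000, -10.500).
Jacobian J = [[b + 1, a], [-8·a + 3·b^2 - 4, 6·a·b]].
At the point, J = [[2.000, 1.500], [-13.000, 9.000]] (det J = 37.500).
Solving J·Δ = −F gives Δ = (-1.380, -0.827).
Then the next iterate is (a, b)₁ = (0.120, 0.173).

(0.120, 0.173)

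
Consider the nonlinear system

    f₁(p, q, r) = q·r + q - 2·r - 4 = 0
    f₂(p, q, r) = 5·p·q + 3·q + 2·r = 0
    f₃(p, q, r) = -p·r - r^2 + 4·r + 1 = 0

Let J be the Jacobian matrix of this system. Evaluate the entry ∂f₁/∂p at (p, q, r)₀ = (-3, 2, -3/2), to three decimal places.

0.000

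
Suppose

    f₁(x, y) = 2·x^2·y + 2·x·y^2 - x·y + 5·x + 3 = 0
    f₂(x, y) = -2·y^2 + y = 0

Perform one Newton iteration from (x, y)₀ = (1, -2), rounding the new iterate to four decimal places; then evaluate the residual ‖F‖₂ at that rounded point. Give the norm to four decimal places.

At (1, -2): F = (14.0000, -10.0000).
Jacobian J = [[4·x·y + 2·y^2 - y + 5, 2·x^2 + 4·x·y - x], [0, -4·y + 1]].
At the point, J = [[7.0000, -7.0000], [0.0000, 9.0000]] (det J = 63.0000).
Solving J·Δ = −F gives Δ = (-0.8889, 1.1111).
Then the next iterate is (x, y)₁ = (0.1111, -0.8889).
Re-evaluating at (0.1111, -0.8889): F = (3.807883, -2.469186), so ‖F‖₂ = 4.5384.

4.5384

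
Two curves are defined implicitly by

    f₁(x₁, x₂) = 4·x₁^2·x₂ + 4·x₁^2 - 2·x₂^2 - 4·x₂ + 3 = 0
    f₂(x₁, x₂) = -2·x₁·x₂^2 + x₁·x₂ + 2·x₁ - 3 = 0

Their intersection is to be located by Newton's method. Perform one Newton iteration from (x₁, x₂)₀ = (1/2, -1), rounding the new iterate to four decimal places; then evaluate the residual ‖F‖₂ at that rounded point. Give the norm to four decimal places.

4990.3031

At (1/2, -1): F = (5.0000, -3.5000).
Jacobian J = [[8·x₁·x₂ + 8·x₁, 4·x₁^2 - 4·x₂ - 4], [-2·x₂^2 + x₂ + 2, -4·x₁·x₂ + x₁]].
At the point, J = [[0.0000, 1.0000], [-1.0000, 2.5000]] (det J = 1.0000).
Solving J·Δ = −F gives Δ = (-16.0000, -5.0000).
Then the next iterate is (x₁, x₂)₁ = (-15.5000, -6.0000).
Re-evaluating at (-15.5000, -6.0000): F = (-4850.0000, 1175.0000), so ‖F‖₂ = 4990.3031.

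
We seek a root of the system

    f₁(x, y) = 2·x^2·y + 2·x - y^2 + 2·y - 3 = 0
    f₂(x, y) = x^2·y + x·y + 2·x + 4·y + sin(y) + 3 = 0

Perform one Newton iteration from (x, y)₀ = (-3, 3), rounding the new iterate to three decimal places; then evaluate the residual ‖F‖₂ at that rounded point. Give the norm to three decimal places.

At (-3, 3): F = (42.000, 27.14112).
Jacobian J = [[4·x·y + 2, 2·x^2 - 2·y + 2], [2·x·y + y + 2, x^2 + x + cos(y) + 4]].
At the point, J = [[-34.000, 14.000], [-13.000, 9.01001]] (det J = -124.34026).
Solving J·Δ = −F gives Δ = (-0.013, -3.030).
Then the next iterate is (x, y)₁ = (-3.013, -0.030).
Re-evaluating at (-3.013, -0.030): F = (-9.63159, -3.35795), so ‖F‖₂ = 10.200.

10.200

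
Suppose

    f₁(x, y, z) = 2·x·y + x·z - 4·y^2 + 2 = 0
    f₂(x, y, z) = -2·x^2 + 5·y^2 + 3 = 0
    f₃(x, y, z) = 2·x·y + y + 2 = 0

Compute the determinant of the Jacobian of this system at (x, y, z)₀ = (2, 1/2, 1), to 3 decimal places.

J = [[2·y + z, 2·x - 8·y, x], [-4·x, 10·y, 0], [2·y, 2·x + 1, 0]].
At the point, J = [[2.000, 0.000, 2.000], [-8.000, 5.000, 0.000], [1.000, 5.000, 0.000]].
det J = -90.000.

-90.000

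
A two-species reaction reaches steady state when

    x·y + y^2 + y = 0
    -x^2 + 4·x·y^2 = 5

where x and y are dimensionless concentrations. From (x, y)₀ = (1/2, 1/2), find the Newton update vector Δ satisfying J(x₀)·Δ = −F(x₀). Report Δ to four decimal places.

(-13.8750, 2.3750)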